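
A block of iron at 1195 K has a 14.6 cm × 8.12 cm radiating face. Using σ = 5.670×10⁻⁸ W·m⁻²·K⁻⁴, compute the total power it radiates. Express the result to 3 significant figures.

P ≈ 1.37×10³ W

Area A = 0.146 × 0.0812 = 0.0118552 m².
P = σAT⁴ = 5.670×10⁻⁸ × 0.0118552 × (1195)⁴ = 1.37×10³ W.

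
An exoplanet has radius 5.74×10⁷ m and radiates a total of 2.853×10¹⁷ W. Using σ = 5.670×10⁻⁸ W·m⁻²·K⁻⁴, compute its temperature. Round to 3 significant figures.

T ≈ 105 K

Surface area A = 4πR² = 4π(5.74×10⁷ m)² = 4.14032×10¹⁶ m².
P = σAT⁴ ⇒ T = (P/(σA))^(1/4) = (2.853×10¹⁷/(5.670×10⁻⁸×4.14032×10¹⁶))^(1/4) = 105 K.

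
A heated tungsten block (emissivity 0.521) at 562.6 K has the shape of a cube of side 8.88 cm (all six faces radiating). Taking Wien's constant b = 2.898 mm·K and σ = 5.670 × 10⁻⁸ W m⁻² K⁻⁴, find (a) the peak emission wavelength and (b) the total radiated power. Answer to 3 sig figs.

(a) λ_max = b/T = 2.898×10⁻³/562.6 = 5.151×10⁻⁶ m = 5.15 μm.
Area A = 6s² = 6×(0.0888 m)² = 0.0473126 m².
(b) P = εσAT⁴ = 0.521×5.670×10⁻⁸×0.0473126×(562.6)⁴ = 140 W.

λ_max ≈ 5.15 μm; P ≈ 140 W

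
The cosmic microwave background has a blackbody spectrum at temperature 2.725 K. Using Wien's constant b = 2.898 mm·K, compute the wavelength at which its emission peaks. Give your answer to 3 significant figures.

Wien's displacement law: λ_max = b/T = (2.898×10⁻³ m·K)/(2.725 K) = 1.063×10⁻³ m.
That is 1.06 mm, in the microwave range.

λ_max ≈ 1.06 mm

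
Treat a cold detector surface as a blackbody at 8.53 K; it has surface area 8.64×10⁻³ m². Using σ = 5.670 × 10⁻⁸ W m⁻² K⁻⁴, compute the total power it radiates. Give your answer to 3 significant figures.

Area A = 8.64×10⁻³ m².
P = σAT⁴ = 5.670×10⁻⁸ × 8.64×10⁻³ × (8.53)⁴ = 2.59×10⁻⁶ W.

P ≈ 2.59×10⁻⁶ W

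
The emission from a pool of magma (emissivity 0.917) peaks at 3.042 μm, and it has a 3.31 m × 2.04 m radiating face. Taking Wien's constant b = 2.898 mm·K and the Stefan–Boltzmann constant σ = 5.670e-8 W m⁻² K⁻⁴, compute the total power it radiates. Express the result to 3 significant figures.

Wien's law: T = b/λ_max = 2.898×10⁻³/3.042×10⁻⁶ = 952.663 K.
Area A = 3.31 × 2.04 = 6.7524 m².
Then P = εσAT⁴ = 0.917×5.670×10⁻⁸×6.7524×(952.663)⁴ = 2.89×10⁵ W.

P ≈ 2.89×10⁵ W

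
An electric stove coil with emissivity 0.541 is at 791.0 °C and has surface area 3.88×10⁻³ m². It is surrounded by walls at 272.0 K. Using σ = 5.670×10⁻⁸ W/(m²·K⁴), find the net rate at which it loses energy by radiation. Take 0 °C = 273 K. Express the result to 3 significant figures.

Net loss ≈ 152 W

T = 791.0 °C + 273 = 1064.0 K.
Area A = 3.88×10⁻³ m².
Net radiated power P_net = εσA(T⁴ − T₀⁴) = 0.541×5.670×10⁻⁸×3.88×10⁻³×(1064.0⁴ − 272.0⁴).
T⁴ − T₀⁴ = 1.28164×10¹² − 5.47363×10⁹ = 1.27617×10¹² K⁴, so P_net = 152 W.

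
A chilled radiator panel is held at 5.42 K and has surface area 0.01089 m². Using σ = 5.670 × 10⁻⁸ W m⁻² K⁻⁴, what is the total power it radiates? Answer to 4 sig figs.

P ≈ 5.329×10⁻⁷ W

Area A = 0.01089 m².
P = σAT⁴ = 5.670×10⁻⁸ × 0.01089 × (5.42)⁴ = 5.329×10⁻⁷ W.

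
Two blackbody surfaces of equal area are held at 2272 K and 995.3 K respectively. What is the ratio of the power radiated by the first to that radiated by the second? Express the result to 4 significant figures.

With equal areas, P₁/P₂ = (T₁/T₂)⁴ = (2272/995.3)⁴ = 27.15.

P₁/P₂ ≈ 27.15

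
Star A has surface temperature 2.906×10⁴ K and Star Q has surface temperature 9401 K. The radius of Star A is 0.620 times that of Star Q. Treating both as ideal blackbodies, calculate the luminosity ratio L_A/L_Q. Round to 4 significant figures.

L_A/L_Q ≈ 35.10

L ∝ R²T⁴, so L_A/L_Q = (R_A/R_Q)²(T_A/T_Q)⁴ = (0.620)² × (2.906×10⁴/9401)⁴ = 0.3844 × 91.3032 = 35.10.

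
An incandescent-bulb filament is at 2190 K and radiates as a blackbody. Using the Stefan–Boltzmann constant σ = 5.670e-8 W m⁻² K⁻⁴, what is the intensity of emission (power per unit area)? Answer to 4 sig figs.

Stefan–Boltzmann: I = σT⁴ = 5.670×10⁻⁸ × (2190)⁴ = 1.304×10⁶ W/m².

I ≈ 1.304×10⁶ W/m²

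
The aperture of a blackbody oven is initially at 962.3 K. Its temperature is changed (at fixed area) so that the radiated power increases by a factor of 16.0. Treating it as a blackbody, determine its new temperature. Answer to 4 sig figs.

T₂ ≈ 1925 K

P ∝ T⁴, so T₂/T₁ = (P₂/P₁)^(1/4) = (16.0)^(1/4) = 2.00000.
T₂ = 962.3 × 2.00000 = 1925 K.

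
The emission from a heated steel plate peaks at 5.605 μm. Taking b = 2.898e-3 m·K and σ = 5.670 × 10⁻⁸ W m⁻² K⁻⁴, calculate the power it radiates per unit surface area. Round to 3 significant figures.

Wien's law: T = b/λ_max = 2.898×10⁻³/5.605×10⁻⁶ = 517.038 K.
Then I = σT⁴ = 5.670×10⁻⁸×(517.038)⁴ = 4.05×10³ W/m².

I ≈ 4.05×10³ W/m²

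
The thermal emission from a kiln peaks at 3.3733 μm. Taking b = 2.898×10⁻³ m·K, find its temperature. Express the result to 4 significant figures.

T ≈ 859.1 K

Wien's law gives T = b/λ_max = (2.898×10⁻³ m·K)/(3.3733×10⁻⁶ m) = 859.1 K.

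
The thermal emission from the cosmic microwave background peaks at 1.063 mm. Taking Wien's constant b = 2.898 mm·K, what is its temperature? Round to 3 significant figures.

T ≈ 2.73 K

Wien's law gives T = b/λ_max = (2.898×10⁻³ m·K)/(1.063×10⁻³ m) = 2.73 K.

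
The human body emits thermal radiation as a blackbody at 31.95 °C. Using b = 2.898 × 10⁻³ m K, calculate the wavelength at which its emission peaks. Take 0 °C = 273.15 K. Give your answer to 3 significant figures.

T = 31.95 °C + 273.15 = 305.10 K.
Wien's displacement law: λ_max = b/T = (2.898×10⁻³ m·K)/(305.10 K) = 9.499×10⁻⁶ m.
That is 9.50 μm, in the infrared range.

λ_max ≈ 9.50 μm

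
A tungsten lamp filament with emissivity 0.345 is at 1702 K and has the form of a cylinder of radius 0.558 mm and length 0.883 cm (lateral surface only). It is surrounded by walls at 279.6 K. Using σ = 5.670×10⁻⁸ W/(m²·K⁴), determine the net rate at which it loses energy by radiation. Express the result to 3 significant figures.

Lateral area A = 2πrL = 2π×5.58×10⁻⁴×8.83×10⁻³ = 3.09581×10⁻⁵ m².
Net radiated power P_net = εσA(T⁴ − T₀⁴) = 0.345×5.670×10⁻⁸×3.09581×10⁻⁵×(1702⁴ − 279.6⁴).
T⁴ − T₀⁴ = 8.39147×10¹² − 6.11151×10⁹ = 8.38536×10¹² K⁴, so P_net = 5.08 W.

Net loss ≈ 5.08 W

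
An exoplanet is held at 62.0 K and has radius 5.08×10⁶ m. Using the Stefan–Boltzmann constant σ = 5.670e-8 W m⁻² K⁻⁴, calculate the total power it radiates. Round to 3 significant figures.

P ≈ 2.72×10¹⁴ W

Surface area A = 4πR² = 4π(5.08×10⁶ m)² = 3.24293×10¹⁴ m².
P = σAT⁴ = 5.670×10⁻⁸ × 3.24293×10¹⁴ × (62.0)⁴ = 2.72×10¹⁴ W.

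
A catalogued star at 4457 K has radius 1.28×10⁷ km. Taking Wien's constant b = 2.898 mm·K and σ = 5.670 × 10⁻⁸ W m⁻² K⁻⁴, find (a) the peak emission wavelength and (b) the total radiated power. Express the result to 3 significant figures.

(a) λ_max = b/T = 2.898×10⁻³/4457 = 6.502×10⁻⁷ m = 0.650 μm.
Surface area A = 4πR² = 4π(1.28×10¹⁰ m)² = 2.05887×10²¹ m².
(b) P = σAT⁴ = 5.670×10⁻⁸×2.05887×10²¹×(4457)⁴ = 4.61×10²⁸ W.

λ_max ≈ 0.650 μm; P ≈ 4.61×10²⁸ W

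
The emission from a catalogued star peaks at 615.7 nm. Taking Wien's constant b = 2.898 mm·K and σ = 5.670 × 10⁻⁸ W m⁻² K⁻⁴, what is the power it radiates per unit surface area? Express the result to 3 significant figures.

Wien's law: T = b/λ_max = 2.898×10⁻³/6.157×10⁻⁷ = 4706.84 K.
Then I = σT⁴ = 5.670×10⁻⁸×(4706.84)⁴ = 2.78×10⁷ W/m².

I ≈ 2.78×10⁷ W/m²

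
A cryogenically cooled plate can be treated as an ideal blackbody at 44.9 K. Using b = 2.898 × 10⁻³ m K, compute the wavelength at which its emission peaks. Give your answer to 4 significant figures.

λ_max ≈ 64.54 μm

Wien's displacement law: λ_max = b/T = (2.898×10⁻³ m·K)/(44.9 K) = 6.4543×10⁻⁵ m.
That is 64.54 μm, in the infrared range.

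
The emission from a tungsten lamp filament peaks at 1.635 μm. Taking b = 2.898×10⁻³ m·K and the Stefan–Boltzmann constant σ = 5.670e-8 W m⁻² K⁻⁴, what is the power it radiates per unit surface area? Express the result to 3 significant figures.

I ≈ 5.60×10⁵ W/m²

Wien's law: T = b/λ_max = 2.898×10⁻³/1.635×10⁻⁶ = 1772.48 K.
Then I = σT⁴ = 5.670×10⁻⁸×(1772.48)⁴ = 5.60×10⁵ W/m².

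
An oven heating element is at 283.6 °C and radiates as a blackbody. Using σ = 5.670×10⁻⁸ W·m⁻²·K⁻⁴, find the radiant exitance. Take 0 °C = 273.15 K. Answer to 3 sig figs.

I ≈ 5.45×10³ W/m²

T = 283.6 °C + 273.15 = 556.75 K.
Stefan–Boltzmann: I = σT⁴ = 5.670×10⁻⁸ × (556.75)⁴ = 5.45×10³ W/m².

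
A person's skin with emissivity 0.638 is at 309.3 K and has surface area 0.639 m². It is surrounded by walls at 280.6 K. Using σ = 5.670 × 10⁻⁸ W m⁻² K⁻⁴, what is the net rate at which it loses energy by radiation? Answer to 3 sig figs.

Area A = 0.639 m².
Net radiated power P_net = εσA(T⁴ − T₀⁴) = 0.638×5.670×10⁻⁸×0.639×(309.3⁴ − 280.6⁴).
T⁴ − T₀⁴ = 9.15208×10⁹ − 6.19941×10⁹ = 2.95267×10⁹ K⁴, so P_net = 68.3 W.

Net loss ≈ 68.3 W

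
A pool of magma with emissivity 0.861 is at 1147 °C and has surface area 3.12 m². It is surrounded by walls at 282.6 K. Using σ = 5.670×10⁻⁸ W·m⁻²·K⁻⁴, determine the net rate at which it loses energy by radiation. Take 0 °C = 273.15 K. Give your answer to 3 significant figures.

T = 1147 °C + 273.15 = 1420.15 K.
Area A = 3.12 m².
Net radiated power P_net = εσA(T⁴ − T₀⁴) = 0.861×5.670×10⁻⁸×3.12×(1420.15⁴ − 282.6⁴).
T⁴ − T₀⁴ = 4.06759×10¹² − 6.37806×10⁹ = 4.06121×10¹² K⁴, so P_net = 6.19×10⁵ W.

Net loss ≈ 6.19×10⁵ W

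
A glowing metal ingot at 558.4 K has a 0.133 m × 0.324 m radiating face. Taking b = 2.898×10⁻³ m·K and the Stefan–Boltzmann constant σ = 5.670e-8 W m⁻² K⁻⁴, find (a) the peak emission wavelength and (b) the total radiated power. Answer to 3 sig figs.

λ_max ≈ 5.19 μm; P ≈ 238 W

(a) λ_max = b/T = 2.898×10⁻³/558.4 = 5.190×10⁻⁶ m = 5.19 μm.
Area A = 0.133 × 0.324 = 0.043092 m².
(b) P = σAT⁴ = 5.670×10⁻⁸×0.043092×(558.4)⁴ = 238 W.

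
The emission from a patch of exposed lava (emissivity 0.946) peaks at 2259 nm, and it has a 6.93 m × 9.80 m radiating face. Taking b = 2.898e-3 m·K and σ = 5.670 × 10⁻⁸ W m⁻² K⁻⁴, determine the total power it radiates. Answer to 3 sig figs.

Wien's law: T = b/λ_max = 2.898×10⁻³/2.259×10⁻⁶ = 1282.87 K.
Area A = 6.93 × 9.80 = 67.914 m².
Then P = εσAT⁴ = 0.946×5.670×10⁻⁸×67.914×(1282.87)⁴ = 9.87×10⁶ W.

P ≈ 9.87×10⁶ W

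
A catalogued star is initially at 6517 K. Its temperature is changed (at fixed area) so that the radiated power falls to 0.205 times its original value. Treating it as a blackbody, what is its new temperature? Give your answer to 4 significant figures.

P ∝ T⁴, so T₂/T₁ = (P₂/P₁)^(1/4) = (0.205)^(1/4) = 0.672881.
T₂ = 6517 × 0.672881 = 4385 K.

T₂ ≈ 4385 K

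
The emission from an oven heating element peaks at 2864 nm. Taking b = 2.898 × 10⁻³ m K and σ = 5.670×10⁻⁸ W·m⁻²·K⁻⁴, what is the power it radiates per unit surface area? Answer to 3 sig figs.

Wien's law: T = b/λ_max = 2.898×10⁻³/2.864×10⁻⁶ = 1011.87 K.
Then I = σT⁴ = 5.670×10⁻⁸×(1011.87)⁴ = 5.94×10⁴ W/m².

I ≈ 5.94×10⁴ W/m²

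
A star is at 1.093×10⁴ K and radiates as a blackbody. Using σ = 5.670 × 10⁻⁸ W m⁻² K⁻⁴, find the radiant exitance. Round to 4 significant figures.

I ≈ 8.092×10⁸ W/m²

Stefan–Boltzmann: I = σT⁴ = 5.670×10⁻⁸ × (1.093×10⁴)⁴ = 8.092×10⁸ W/m².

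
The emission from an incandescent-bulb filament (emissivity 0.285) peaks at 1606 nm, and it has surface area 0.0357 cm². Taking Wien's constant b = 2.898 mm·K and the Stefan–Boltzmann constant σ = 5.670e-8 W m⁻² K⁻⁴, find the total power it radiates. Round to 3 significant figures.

P ≈ 0.612 W

Wien's law: T = b/λ_max = 2.898×10⁻³/1.606×10⁻⁶ = 1804.48 K.
Area A = 0.0357 cm² = 3.57×10⁻⁶ m².
Then P = εσAT⁴ = 0.285×5.670×10⁻⁸×3.57×10⁻⁶×(1804.48)⁴ = 0.612 W.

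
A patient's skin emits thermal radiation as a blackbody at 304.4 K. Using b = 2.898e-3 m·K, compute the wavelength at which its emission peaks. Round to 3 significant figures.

λ_max ≈ 9.52 μm

Wien's displacement law: λ_max = b/T = (2.898×10⁻³ m·K)/(304.4 K) = 9.520×10⁻⁶ m.
That is 9.52 μm, in the infrared range.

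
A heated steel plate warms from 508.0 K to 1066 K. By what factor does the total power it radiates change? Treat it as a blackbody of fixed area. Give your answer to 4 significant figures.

P ∝ T⁴, so P₂/P₁ = (T₂/T₁)⁴ = (1066/508.0)⁴ = (2.09843)⁴ = 19.39.

P₂/P₁ ≈ 19.39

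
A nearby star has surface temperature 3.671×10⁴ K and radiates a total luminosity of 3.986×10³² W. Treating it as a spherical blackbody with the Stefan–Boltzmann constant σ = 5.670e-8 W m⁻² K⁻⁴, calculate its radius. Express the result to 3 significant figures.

L = 4πR²σT⁴ ⇒ R = √(L/(4πσT⁴)).
σT⁴ = 1.02972×10¹¹ W/m², so R = √(3.986×10³²/(4π×1.02972×10¹¹)) = 1.76×10¹⁰ m.

R ≈ 1.76×10¹⁰ m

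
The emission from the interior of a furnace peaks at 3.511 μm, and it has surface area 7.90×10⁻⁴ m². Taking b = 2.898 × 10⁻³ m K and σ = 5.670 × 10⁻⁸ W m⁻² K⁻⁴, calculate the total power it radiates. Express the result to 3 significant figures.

P ≈ 20.8 W

Wien's law: T = b/λ_max = 2.898×10⁻³/3.511×10⁻⁶ = 825.406 K.
Area A = 7.90×10⁻⁴ m².
Then P = σAT⁴ = 5.670×10⁻⁸×7.90×10⁻⁴×(825.406)⁴ = 20.8 W.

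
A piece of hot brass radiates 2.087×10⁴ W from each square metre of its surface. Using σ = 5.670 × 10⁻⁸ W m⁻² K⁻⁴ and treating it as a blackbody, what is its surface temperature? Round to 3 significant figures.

I = σT⁴, so T = (I/σ)^(1/4) = (2.087×10⁴/(5.670×10⁻⁸))^(1/4) = 779 K.

T ≈ 779 K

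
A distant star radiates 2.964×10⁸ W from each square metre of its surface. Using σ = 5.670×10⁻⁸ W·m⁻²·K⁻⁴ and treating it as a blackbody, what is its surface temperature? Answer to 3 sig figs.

T ≈ 8.50×10³ K

I = σT⁴, so T = (I/σ)^(1/4) = (2.964×10⁸/(5.670×10⁻⁸))^(1/4) = 8.50×10³ K.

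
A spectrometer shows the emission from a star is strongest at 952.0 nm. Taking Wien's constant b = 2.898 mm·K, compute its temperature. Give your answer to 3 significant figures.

Wien's law gives T = b/λ_max = (2.898×10⁻³ m·K)/(9.520×10⁻⁷ m) = 3.04×10³ K.

T ≈ 3.04×10³ K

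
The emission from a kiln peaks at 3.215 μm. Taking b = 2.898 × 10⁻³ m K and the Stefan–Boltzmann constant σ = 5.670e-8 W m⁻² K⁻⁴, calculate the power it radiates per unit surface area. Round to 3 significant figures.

I ≈ 3.74×10⁴ W/m²

Wien's law: T = b/λ_max = 2.898×10⁻³/3.215×10⁻⁶ = 901.400 K.
Then I = σT⁴ = 5.670×10⁻⁸×(901.400)⁴ = 3.74×10⁴ W/m².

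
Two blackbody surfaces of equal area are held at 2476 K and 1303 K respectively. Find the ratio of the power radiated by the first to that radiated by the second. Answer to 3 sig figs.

P₁/P₂ ≈ 13.0

With equal areas, P₁/P₂ = (T₁/T₂)⁴ = (2476/1303)⁴ = 13.0.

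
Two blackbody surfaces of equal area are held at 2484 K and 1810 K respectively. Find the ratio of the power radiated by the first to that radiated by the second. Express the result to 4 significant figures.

P₁/P₂ ≈ 3.547

With equal areas, P₁/P₂ = (T₁/T₂)⁴ = (2484/1810)⁴ = 3.547.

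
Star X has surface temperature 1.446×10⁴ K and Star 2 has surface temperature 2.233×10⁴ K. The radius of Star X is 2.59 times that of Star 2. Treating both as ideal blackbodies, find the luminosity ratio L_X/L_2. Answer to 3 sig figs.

L_X/L_2 ≈ 1.18

L ∝ R²T⁴, so L_X/L_2 = (R_X/R_2)²(T_X/T_2)⁴ = (2.59)² × (1.446×10⁴/2.233×10⁴)⁴ = 6.7081 × 0.175840 = 1.18.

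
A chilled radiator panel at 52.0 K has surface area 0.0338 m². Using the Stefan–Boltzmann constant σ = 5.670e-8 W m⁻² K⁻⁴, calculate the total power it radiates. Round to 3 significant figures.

Area A = 0.0338 m².
P = σAT⁴ = 5.670×10⁻⁸ × 0.0338 × (52.0)⁴ = 0.0140 W.

P ≈ 0.0140 W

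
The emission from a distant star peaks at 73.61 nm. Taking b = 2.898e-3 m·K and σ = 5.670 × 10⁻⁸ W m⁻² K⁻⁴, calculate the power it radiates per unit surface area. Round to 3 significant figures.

Wien's law: T = b/λ_max = 2.898×10⁻³/7.361×10⁻⁸ = 39369.7 K.
Then I = σT⁴ = 5.670×10⁻⁸×(39369.7)⁴ = 1.36×10¹¹ W/m².

I ≈ 1.36×10¹¹ W/m²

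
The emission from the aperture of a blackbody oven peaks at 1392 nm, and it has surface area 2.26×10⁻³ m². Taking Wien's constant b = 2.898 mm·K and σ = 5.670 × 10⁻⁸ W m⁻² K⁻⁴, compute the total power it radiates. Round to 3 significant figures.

Wien's law: T = b/λ_max = 2.898×10⁻³/1.392×10⁻⁶ = 2081.90 K.
Area A = 2.26×10⁻³ m².
Then P = σAT⁴ = 5.670×10⁻⁸×2.26×10⁻³×(2081.90)⁴ = 2.41×10³ W.

P ≈ 2.41×10³ W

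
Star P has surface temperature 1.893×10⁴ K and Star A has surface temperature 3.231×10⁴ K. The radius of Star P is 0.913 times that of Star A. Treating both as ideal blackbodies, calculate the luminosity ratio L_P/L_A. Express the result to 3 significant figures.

L ∝ R²T⁴, so L_P/L_A = (R_P/R_A)²(T_P/T_A)⁴ = (0.913)² × (1.893×10⁴/3.231×10⁴)⁴ = 0.833569 × 0.117830 = 0.0982.

L_P/L_A ≈ 0.0982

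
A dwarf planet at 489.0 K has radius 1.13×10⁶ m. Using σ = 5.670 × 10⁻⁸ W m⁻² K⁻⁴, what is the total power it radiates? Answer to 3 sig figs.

P ≈ 5.20×10¹⁶ W

Surface area A = 4πR² = 4π(1.13×10⁶ m)² = 1.60460×10¹³ m².
P = σAT⁴ = 5.670×10⁻⁸ × 1.60460×10¹³ × (489.0)⁴ = 5.20×10¹⁶ W.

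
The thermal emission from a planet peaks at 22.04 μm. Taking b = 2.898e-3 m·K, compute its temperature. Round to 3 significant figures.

T ≈ 131 K

Wien's law gives T = b/λ_max = (2.898×10⁻³ m·K)/(2.204×10⁻⁵ m) = 131 K.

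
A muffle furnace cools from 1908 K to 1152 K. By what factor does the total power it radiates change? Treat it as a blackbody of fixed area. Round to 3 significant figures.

P ∝ T⁴, so P₂/P₁ = (T₂/T₁)⁴ = (1152/1908)⁴ = (0.603774)⁴ = 0.133.

P₂/P₁ ≈ 0.133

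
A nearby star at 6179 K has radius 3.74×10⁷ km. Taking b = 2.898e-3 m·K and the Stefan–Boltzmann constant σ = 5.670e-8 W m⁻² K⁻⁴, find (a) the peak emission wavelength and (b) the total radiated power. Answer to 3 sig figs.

(a) λ_max = b/T = 2.898×10⁻³/6179 = 4.690×10⁻⁷ m = 0.469 μm.
Surface area A = 4πR² = 4π(3.74×10¹⁰ m)² = 1.75773×10²² m².
(b) P = σAT⁴ = 5.670×10⁻⁸×1.75773×10²²×(6179)⁴ = 1.45×10³⁰ W.

λ_max ≈ 0.469 μm; P ≈ 1.45×10³⁰ W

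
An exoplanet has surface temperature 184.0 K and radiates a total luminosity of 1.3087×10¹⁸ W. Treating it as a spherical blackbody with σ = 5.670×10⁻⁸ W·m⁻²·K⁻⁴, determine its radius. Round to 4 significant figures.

R ≈ 4.003×10⁷ m

L = 4πR²σT⁴ ⇒ R = √(L/(4πσT⁴)).
σT⁴ = 64.9912 W/m², so R = √(1.3087×10¹⁸/(4π×64.9912)) = 4.003×10⁷ m.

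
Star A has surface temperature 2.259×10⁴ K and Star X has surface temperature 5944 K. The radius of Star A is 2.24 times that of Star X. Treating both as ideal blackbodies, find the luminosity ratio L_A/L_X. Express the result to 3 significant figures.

L ∝ R²T⁴, so L_A/L_X = (R_A/R_X)²(T_A/T_X)⁴ = (2.24)² × (2.259×10⁴/5944)⁴ = 5.0176 × 208.617 = 1.05×10³.

L_A/L_X ≈ 1.05×10³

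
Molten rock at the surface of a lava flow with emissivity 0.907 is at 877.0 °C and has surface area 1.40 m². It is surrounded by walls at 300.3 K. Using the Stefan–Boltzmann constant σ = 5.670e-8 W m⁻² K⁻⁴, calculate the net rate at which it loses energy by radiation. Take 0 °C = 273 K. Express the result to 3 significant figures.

T = 877.0 °C + 273 = 1150.0 K.
Area A = 1.40 m².
Net radiated power P_net = εσA(T⁴ − T₀⁴) = 0.907×5.670×10⁻⁸×1.40×(1150.0⁴ − 300.3⁴).
T⁴ − T₀⁴ = 1.74901×10¹² − 8.13245×10⁹ = 1.74088×10¹² K⁴, so P_net = 1.25×10⁵ W.

Net loss ≈ 1.25×10⁵ W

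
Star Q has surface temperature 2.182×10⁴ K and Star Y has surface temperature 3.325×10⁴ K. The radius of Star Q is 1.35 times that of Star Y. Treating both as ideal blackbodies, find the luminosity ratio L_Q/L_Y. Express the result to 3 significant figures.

L ∝ R²T⁴, so L_Q/L_Y = (R_Q/R_Y)²(T_Q/T_Y)⁴ = (1.35)² × (2.182×10⁴/3.325×10⁴)⁴ = 1.8225 × 0.185461 = 0.338.

L_Q/L_Y ≈ 0.338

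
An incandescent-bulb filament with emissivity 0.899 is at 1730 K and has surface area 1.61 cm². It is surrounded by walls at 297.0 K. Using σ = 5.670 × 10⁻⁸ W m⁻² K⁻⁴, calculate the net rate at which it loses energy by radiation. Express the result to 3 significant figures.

Net loss ≈ 73.4 W

Area A = 1.61 cm² = 1.61×10⁻⁴ m².
Net radiated power P_net = εσA(T⁴ − T₀⁴) = 0.899×5.670×10⁻⁸×1.61×10⁻⁴×(1730⁴ − 297.0⁴).
T⁴ − T₀⁴ = 8.95745×10¹² − 7.78083×10⁹ = 8.94967×10¹² K⁴, so P_net = 73.4 W.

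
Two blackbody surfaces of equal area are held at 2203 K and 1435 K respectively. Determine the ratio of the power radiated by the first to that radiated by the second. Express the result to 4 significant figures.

With equal areas, P₁/P₂ = (T₁/T₂)⁴ = (2203/1435)⁴ = 5.555.

P₁/P₂ ≈ 5.555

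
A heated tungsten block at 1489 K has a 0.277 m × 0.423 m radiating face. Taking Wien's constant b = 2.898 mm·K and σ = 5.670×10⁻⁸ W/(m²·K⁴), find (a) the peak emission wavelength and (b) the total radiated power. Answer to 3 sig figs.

λ_max ≈ 1.95 μm; P ≈ 3.27×10⁴ W

(a) λ_max = b/T = 2.898×10⁻³/1489 = 1.946×10⁻⁶ m = 1.95 μm.
Area A = 0.277 × 0.423 = 0.117171 m².
(b) P = σAT⁴ = 5.670×10⁻⁸×0.117171×(1489)⁴ = 3.27×10⁴ W.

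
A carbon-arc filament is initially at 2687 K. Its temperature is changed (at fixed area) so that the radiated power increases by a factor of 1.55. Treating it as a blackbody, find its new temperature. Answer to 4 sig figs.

T₂ ≈ 2998 K

P ∝ T⁴, so T₂/T₁ = (P₂/P₁)^(1/4) = (1.55)^(1/4) = 1.11579.
T₂ = 2687 × 1.11579 = 2998 K.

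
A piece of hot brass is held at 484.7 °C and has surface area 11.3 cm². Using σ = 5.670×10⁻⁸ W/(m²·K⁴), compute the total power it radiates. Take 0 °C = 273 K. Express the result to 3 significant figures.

T = 484.7 °C + 273 = 757.7 K.
Area A = 11.3 cm² = 1.13×10⁻³ m².
P = σAT⁴ = 5.670×10⁻⁸ × 1.13×10⁻³ × (757.7)⁴ = 21.1 W.

P ≈ 21.1 W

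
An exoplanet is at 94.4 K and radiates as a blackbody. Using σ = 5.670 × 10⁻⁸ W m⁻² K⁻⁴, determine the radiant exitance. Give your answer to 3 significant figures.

Stefan–Boltzmann: I = σT⁴ = 5.670×10⁻⁸ × (94.4)⁴ = 4.50 W/m².

I ≈ 4.50 W/m²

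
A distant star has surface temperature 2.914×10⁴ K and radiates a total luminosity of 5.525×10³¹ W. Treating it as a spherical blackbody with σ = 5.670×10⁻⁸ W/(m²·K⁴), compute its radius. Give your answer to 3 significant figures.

L = 4πR²σT⁴ ⇒ R = √(L/(4πσT⁴)).
σT⁴ = 4.08829×10¹⁰ W/m², so R = √(5.525×10³¹/(4π×4.08829×10¹⁰)) = 1.04×10¹⁰ m.

R ≈ 1.04×10¹⁰ m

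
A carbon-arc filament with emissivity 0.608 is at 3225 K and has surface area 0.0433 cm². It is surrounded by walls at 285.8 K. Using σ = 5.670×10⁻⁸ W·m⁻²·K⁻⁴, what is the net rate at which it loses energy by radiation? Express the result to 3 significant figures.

Area A = 0.0433 cm² = 4.33×10⁻⁶ m².
Net radiated power P_net = εσA(T⁴ − T₀⁴) = 0.608×5.670×10⁻⁸×4.33×10⁻⁶×(3225⁴ − 285.8⁴).
T⁴ − T₀⁴ = 1.08173×10¹⁴ − 6.67189×10⁹ = 1.08166×10¹⁴ K⁴, so P_net = 16.1 W.

Net loss ≈ 16.1 W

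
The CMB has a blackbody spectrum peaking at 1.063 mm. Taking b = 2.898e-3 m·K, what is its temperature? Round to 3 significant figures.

Wien's law gives T = b/λ_max = (2.898×10⁻³ m·K)/(1.063×10⁻³ m) = 2.73 K.

T ≈ 2.73 K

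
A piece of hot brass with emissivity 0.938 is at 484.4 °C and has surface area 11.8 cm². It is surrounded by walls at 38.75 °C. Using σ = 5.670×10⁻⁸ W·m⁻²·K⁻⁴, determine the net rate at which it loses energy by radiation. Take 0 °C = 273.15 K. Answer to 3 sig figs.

Net loss ≈ 20.1 W

T = 484.4 °C + 273.15 = 757.55 K.
Surroundings: T = 38.75 °C + 273.15 = 311.90 K.
Area A = 11.8 cm² = 1.18×10⁻³ m².
Net radiated power P_net = εσA(T⁴ − T₀⁴) = 0.938×5.670×10⁻⁸×1.18×10⁻³×(757.55⁴ − 311.90⁴).
T⁴ − T₀⁴ = 3.29341×10¹¹ − 9.46371×10⁹ = 3.19877×10¹¹ K⁴, so P_net = 20.1 W.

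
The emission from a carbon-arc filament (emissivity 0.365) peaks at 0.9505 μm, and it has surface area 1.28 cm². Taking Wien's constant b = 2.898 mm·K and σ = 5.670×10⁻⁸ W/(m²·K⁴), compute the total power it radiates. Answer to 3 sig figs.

P ≈ 229 W

Wien's law: T = b/λ_max = 2.898×10⁻³/9.505×10⁻⁷ = 3048.92 K.
Area A = 1.28 cm² = 1.28×10⁻⁴ m².
Then P = εσAT⁴ = 0.365×5.670×10⁻⁸×1.28×10⁻⁴×(3048.92)⁴ = 229 W.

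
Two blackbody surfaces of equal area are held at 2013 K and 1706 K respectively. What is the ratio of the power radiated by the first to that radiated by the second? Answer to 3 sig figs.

P₁/P₂ ≈ 1.94

With equal areas, P₁/P₂ = (T₁/T₂)⁴ = (2013/1706)⁴ = 1.94.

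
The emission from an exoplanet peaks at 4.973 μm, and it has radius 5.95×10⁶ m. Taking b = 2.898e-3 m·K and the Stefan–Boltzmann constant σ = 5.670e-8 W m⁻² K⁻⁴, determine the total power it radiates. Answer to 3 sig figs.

Wien's law: T = b/λ_max = 2.898×10⁻³/4.973×10⁻⁶ = 582.747 K.
Surface area A = 4πR² = 4π(5.95×10⁶ m)² = 4.44881×10¹⁴ m².
Then P = σAT⁴ = 5.670×10⁻⁸×4.44881×10¹⁴×(582.747)⁴ = 2.91×10¹⁸ W.

P ≈ 2.91×10¹⁸ W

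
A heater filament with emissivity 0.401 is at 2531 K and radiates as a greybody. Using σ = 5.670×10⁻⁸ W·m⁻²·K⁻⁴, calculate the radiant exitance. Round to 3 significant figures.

I ≈ 9.33×10⁵ W/m²

Stefan–Boltzmann: I = εσT⁴ = 0.401 × 5.670×10⁻⁸ × (2531)⁴ = 9.33×10⁵ W/m².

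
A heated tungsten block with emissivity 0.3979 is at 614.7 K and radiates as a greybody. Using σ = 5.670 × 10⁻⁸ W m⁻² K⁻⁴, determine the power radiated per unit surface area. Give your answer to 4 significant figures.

Stefan–Boltzmann: I = εσT⁴ = 0.3979 × 5.670×10⁻⁸ × (614.7)⁴ = 3221 W/m².

I ≈ 3221 W/m²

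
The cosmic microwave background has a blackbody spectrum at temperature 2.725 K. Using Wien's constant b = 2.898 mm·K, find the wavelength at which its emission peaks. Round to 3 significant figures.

λ_max ≈ 1.06×10⁻³ m

Wien's displacement law: λ_max = b/T = (2.898×10⁻³ m·K)/(2.725 K) = 1.063×10⁻³ m.
That is 1.06×10⁻³ m, in the microwave range.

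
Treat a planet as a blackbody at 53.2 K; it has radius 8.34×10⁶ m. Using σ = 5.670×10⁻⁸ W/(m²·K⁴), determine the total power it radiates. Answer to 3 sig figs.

P ≈ 3.97×10¹⁴ W

Surface area A = 4πR² = 4π(8.34×10⁶ m)² = 8.74061×10¹⁴ m².
P = σAT⁴ = 5.670×10⁻⁸ × 8.74061×10¹⁴ × (53.2)⁴ = 3.97×10¹⁴ W.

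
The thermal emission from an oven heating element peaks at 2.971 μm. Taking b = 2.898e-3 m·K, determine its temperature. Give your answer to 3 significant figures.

Wien's law gives T = b/λ_max = (2.898×10⁻³ m·K)/(2.971×10⁻⁶ m) = 975 K.

T ≈ 975 K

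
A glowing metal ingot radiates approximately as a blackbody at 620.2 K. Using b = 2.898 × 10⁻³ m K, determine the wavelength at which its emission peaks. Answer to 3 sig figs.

λ_max ≈ 4.67 μm

Wien's displacement law: λ_max = b/T = (2.898×10⁻³ m·K)/(620.2 K) = 4.673×10⁻⁶ m.
That is 4.67 μm, in the infrared range.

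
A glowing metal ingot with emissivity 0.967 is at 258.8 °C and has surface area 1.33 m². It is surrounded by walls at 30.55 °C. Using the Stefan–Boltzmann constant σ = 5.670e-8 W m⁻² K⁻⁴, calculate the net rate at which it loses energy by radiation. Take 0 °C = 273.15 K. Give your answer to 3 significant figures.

T = 258.8 °C + 273.15 = 531.95 K.
Surroundings: T = 30.55 °C + 273.15 = 303.70 K.
Area A = 1.33 m².
Net radiated power P_net = εσA(T⁴ − T₀⁴) = 0.967×5.670×10⁻⁸×1.33×(531.95⁴ − 303.70⁴).
T⁴ − T₀⁴ = 8.00725×10¹⁰ − 8.50705×10⁹ = 7.15654×10¹⁰ K⁴, so P_net = 5.22×10³ W.

Net loss ≈ 5.22×10³ W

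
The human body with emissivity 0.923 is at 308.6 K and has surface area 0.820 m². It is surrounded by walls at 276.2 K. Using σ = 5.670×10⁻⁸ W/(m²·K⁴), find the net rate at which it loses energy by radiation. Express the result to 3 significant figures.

Area A = 0.820 m².
Net radiated power P_net = εσA(T⁴ − T₀⁴) = 0.923×5.670×10⁻⁸×0.820×(308.6⁴ − 276.2⁴).
T⁴ − T₀⁴ = 9.06951×10⁹ − 5.81962×10⁹ = 3.24989×10⁹ K⁴, so P_net = 139 W.

Net loss ≈ 139 W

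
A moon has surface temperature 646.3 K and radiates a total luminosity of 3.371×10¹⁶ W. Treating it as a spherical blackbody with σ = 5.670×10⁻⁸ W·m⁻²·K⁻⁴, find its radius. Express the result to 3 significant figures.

L = 4πR²σT⁴ ⇒ R = √(L/(4πσT⁴)).
σT⁴ = 9892.81 W/m², so R = √(3.371×10¹⁶/(4π×9892.81)) = 5.21×10⁵ m.

R ≈ 5.21×10⁵ m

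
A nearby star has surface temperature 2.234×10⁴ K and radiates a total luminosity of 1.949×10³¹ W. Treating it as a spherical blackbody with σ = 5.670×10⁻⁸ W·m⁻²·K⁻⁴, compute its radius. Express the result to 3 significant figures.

L = 4πR²σT⁴ ⇒ R = √(L/(4πσT⁴)).
σT⁴ = 1.41226×10¹⁰ W/m², so R = √(1.949×10³¹/(4π×1.41226×10¹⁰)) = 1.05×10¹⁰ m.

R ≈ 1.05×10¹⁰ m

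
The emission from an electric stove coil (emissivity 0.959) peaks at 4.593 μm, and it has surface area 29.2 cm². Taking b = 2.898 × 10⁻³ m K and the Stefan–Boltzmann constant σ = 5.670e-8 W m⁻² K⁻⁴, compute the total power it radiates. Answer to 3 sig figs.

Wien's law: T = b/λ_max = 2.898×10⁻³/4.593×10⁻⁶ = 630.960 K.
Area A = 29.2 cm² = 2.92×10⁻³ m².
Then P = εσAT⁴ = 0.959×5.670×10⁻⁸×2.92×10⁻³×(630.960)⁴ = 25.2 W.

P ≈ 25.2 W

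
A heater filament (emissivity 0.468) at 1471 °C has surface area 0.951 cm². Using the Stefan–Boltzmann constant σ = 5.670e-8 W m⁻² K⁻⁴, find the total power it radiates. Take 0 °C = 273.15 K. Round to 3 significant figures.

P ≈ 23.4 W

T = 1471 °C + 273.15 = 1744.15 K.
Area A = 0.951 cm² = 9.51×10⁻⁵ m².
P = εσAT⁴ = 0.468 × 5.670×10⁻⁸ × 9.51×10⁻⁵ × (1744.15)⁴ = 23.4 W.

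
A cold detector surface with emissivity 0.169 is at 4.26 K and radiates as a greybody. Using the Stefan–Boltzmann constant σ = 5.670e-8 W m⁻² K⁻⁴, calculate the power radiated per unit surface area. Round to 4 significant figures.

I ≈ 3.156×10⁻⁶ W/m²

Stefan–Boltzmann: I = εσT⁴ = 0.169 × 5.670×10⁻⁸ × (4.26)⁴ = 3.156×10⁻⁶ W/m².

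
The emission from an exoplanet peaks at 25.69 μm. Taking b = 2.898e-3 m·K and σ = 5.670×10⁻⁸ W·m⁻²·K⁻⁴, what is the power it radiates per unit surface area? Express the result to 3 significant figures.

Wien's law: T = b/λ_max = 2.898×10⁻³/2.569×10⁻⁵ = 112.807 K.
Then I = σT⁴ = 5.670×10⁻⁸×(112.807)⁴ = 9.18 W/m².

I ≈ 9.18 W/m²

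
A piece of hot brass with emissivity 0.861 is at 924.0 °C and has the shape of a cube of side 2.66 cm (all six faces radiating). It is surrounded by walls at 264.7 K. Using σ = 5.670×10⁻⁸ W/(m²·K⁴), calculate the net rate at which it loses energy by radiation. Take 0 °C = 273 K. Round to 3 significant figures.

Net loss ≈ 424 W

T = 924.0 °C + 273 = 1197.0 K.
Area A = 6s² = 6×(0.0266 m)² = 4.24536×10⁻³ m².
Net radiated power P_net = εσA(T⁴ − T₀⁴) = 0.861×5.670×10⁻⁸×4.24536×10⁻³×(1197.0⁴ − 264.7⁴).
T⁴ − T₀⁴ = 2.05294×10¹² − 4.90926×10⁹ = 2.04803×10¹² K⁴, so P_net = 424 W.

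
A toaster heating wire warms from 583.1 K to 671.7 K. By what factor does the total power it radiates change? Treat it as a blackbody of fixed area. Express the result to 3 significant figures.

P ∝ T⁴, so P₂/P₁ = (T₂/T₁)⁴ = (671.7/583.1)⁴ = (1.15195)⁴ = 1.76.

P₂/P₁ ≈ 1.76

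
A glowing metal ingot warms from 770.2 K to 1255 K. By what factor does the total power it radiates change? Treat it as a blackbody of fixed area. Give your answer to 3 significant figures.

P ∝ T⁴, so P₂/P₁ = (T₂/T₁)⁴ = (1255/770.2)⁴ = (1.62945)⁴ = 7.05.

P₂/P₁ ≈ 7.05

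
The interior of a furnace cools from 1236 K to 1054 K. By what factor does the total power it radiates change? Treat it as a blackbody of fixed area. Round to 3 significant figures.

P ∝ T⁴, so P₂/P₁ = (T₂/T₁)⁴ = (1054/1236)⁴ = (0.852751)⁴ = 0.529.

P₂/P₁ ≈ 0.529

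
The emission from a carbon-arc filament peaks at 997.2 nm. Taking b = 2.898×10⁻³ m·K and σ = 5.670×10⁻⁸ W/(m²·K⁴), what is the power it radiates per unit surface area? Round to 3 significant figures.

Wien's law: T = b/λ_max = 2.898×10⁻³/9.972×10⁻⁷ = 2906.14 K.
Then I = σT⁴ = 5.670×10⁻⁸×(2906.14)⁴ = 4.04×10⁶ W/m².

I ≈ 4.04×10⁶ W/m²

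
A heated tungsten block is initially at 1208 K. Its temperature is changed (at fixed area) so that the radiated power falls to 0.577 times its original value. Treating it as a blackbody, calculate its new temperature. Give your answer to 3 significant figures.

T₂ ≈ 1.05×10³ K

P ∝ T⁴, so T₂/T₁ = (P₂/P₁)^(1/4) = (0.577)^(1/4) = 0.871553.
T₂ = 1208 × 0.871553 = 1.05×10³ K.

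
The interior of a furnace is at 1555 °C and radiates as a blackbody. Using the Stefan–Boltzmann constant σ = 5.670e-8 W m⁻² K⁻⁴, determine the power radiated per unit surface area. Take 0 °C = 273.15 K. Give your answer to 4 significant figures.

T = 1555 °C + 273.15 = 1828.15 K.
Stefan–Boltzmann: I = σT⁴ = 5.670×10⁻⁸ × (1828.15)⁴ = 6.333×10⁵ W/m².

I ≈ 6.333×10⁵ W/m²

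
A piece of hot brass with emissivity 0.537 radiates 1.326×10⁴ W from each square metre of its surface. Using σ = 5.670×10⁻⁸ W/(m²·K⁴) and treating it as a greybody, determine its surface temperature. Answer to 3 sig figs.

I = εσT⁴, so T = (I/εσ)^(1/4) = (1.326×10⁴/(0.537×5.670×10⁻⁸))^(1/4) = 812 K.

T ≈ 812 K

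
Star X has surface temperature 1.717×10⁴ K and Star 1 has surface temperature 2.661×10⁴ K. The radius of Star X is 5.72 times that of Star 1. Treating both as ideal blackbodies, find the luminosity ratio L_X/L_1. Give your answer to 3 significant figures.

L ∝ R²T⁴, so L_X/L_1 = (R_X/R_1)²(T_X/T_1)⁴ = (5.72)² × (1.717×10⁴/2.661×10⁴)⁴ = 32.7184 × 0.173341 = 5.67.

L_X/L_1 ≈ 5.67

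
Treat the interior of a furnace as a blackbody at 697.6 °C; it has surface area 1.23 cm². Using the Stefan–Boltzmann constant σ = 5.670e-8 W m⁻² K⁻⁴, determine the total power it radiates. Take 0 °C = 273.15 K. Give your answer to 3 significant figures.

T = 697.6 °C + 273.15 = 970.75 K.
Area A = 1.23 cm² = 1.23×10⁻⁴ m².
P = σAT⁴ = 5.670×10⁻⁸ × 1.23×10⁻⁴ × (970.75)⁴ = 6.19 W.

P ≈ 6.19 W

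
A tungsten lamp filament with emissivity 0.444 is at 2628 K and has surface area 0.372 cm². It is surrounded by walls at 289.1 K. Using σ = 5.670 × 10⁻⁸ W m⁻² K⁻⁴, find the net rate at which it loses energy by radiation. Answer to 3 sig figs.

Area A = 0.372 cm² = 3.72×10⁻⁵ m².
Net radiated power P_net = εσA(T⁴ − T₀⁴) = 0.444×5.670×10⁻⁸×3.72×10⁻⁵×(2628⁴ − 289.1⁴).
T⁴ − T₀⁴ = 4.76981×10¹³ − 6.98542×10⁹ = 4.76911×10¹³ K⁴, so P_net = 44.7 W.

Net loss ≈ 44.7 W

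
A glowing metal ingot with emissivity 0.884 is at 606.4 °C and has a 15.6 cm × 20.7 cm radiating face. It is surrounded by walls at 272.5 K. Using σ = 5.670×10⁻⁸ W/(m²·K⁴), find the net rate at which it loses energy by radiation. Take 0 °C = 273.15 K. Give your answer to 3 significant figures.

T = 606.4 °C + 273.15 = 879.55 K.
Area A = 0.156 × 0.207 = 0.032292 m².
Net radiated power P_net = εσA(T⁴ − T₀⁴) = 0.884×5.670×10⁻⁸×0.032292×(879.55⁴ − 272.5⁴).
T⁴ − T₀⁴ = 5.98470×10¹¹ − 5.51399×10⁹ = 5.92956×10¹¹ K⁴, so P_net = 960 W.

Net loss ≈ 960 W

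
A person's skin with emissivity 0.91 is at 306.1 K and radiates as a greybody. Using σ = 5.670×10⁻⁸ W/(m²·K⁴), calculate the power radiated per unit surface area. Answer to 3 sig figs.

I ≈ 453 W/m²

Stefan–Boltzmann: I = εσT⁴ = 0.91 × 5.670×10⁻⁸ × (306.1)⁴ = 453 W/m².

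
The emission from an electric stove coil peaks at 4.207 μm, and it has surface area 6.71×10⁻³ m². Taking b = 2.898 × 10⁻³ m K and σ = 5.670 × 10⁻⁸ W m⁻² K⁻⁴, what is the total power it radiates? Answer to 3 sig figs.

P ≈ 85.7 W

Wien's law: T = b/λ_max = 2.898×10⁻³/4.207×10⁻⁶ = 688.852 K.
Area A = 6.71×10⁻³ m².
Then P = σAT⁴ = 5.670×10⁻⁸×6.71×10⁻³×(688.852)⁴ = 85.7 W.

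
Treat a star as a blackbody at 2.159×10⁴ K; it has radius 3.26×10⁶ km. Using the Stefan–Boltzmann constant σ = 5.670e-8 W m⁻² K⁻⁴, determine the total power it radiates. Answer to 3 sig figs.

Surface area A = 4πR² = 4π(3.26×10⁹ m)² = 1.33550×10²⁰ m².
P = σAT⁴ = 5.670×10⁻⁸ × 1.33550×10²⁰ × (2.159×10⁴)⁴ = 1.65×10³⁰ W.

P ≈ 1.65×10³⁰ W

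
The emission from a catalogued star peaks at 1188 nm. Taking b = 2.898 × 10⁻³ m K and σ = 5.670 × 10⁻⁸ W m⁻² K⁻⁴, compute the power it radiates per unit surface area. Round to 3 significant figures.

I ≈ 2.01×10⁶ W/m²

Wien's law: T = b/λ_max = 2.898×10⁻³/1.188×10⁻⁶ = 2439.39 K.
Then I = σT⁴ = 5.670×10⁻⁸×(2439.39)⁴ = 2.01×10⁶ W/m².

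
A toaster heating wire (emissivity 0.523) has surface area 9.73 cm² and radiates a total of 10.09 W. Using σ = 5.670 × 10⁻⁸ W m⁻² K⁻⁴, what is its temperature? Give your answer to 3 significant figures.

Area A = 9.73 cm² = 9.73×10⁻⁴ m².
P = εσAT⁴ ⇒ T = (P/(εσA))^(1/4) = (10.09/(0.523×5.670×10⁻⁸×9.73×10⁻⁴))^(1/4) = 769 K.

T ≈ 769 K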